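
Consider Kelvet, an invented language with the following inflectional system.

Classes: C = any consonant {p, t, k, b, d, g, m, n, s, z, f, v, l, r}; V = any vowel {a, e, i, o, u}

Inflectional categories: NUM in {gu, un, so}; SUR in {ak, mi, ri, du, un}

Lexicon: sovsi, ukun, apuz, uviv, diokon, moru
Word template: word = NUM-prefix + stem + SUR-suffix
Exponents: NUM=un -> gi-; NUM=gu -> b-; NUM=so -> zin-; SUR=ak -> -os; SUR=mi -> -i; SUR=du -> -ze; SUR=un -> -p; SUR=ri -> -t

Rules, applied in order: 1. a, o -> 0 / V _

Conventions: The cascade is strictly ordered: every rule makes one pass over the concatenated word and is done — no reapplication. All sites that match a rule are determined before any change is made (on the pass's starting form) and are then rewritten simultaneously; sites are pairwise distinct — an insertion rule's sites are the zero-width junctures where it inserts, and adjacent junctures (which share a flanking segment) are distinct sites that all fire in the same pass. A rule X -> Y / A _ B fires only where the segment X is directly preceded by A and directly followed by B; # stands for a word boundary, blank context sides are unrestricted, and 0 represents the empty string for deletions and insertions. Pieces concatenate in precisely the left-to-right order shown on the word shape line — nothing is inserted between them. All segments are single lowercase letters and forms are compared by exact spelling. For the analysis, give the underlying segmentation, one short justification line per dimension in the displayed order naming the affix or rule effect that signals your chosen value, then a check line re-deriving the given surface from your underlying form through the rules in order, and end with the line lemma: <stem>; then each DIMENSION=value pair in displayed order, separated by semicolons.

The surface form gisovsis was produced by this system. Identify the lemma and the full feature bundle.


underlying: gi-sovsi-os
NUM=un - signalled by the affix gi-
SUR=ak - signalled by the affix -os
check: gisovsios -> gisovsis
lemma: sovsi; NUM=un; SUR=ak


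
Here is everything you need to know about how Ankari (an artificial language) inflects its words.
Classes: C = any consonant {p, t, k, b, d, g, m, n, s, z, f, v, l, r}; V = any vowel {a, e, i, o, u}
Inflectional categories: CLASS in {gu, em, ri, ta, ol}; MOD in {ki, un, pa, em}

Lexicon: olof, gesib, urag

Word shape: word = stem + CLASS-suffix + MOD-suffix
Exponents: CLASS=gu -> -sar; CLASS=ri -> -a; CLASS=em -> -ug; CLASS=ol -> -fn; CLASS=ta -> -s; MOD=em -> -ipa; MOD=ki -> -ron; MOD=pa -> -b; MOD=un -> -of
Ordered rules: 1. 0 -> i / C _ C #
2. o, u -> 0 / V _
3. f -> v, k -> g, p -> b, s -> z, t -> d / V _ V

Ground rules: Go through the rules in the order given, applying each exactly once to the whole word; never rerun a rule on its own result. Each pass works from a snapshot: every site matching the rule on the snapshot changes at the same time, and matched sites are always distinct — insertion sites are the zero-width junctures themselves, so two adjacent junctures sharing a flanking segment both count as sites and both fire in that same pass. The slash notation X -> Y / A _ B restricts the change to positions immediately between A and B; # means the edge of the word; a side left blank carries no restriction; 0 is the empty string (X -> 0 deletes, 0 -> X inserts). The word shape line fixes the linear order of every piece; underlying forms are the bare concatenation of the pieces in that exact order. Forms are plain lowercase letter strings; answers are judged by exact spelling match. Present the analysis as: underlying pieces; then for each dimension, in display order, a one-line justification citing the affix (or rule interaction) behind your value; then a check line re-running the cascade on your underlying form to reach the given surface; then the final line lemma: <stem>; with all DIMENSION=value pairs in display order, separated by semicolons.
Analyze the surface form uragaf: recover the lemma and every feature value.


underlying: urag-a-of
CLASS=ri - signalled by the affix -a
MOD=un - signalled by the affix -of
check: uragaof -> uragaof -> uragaf -> uragaf
lemma: urag; CLASS=ri; MOD=un


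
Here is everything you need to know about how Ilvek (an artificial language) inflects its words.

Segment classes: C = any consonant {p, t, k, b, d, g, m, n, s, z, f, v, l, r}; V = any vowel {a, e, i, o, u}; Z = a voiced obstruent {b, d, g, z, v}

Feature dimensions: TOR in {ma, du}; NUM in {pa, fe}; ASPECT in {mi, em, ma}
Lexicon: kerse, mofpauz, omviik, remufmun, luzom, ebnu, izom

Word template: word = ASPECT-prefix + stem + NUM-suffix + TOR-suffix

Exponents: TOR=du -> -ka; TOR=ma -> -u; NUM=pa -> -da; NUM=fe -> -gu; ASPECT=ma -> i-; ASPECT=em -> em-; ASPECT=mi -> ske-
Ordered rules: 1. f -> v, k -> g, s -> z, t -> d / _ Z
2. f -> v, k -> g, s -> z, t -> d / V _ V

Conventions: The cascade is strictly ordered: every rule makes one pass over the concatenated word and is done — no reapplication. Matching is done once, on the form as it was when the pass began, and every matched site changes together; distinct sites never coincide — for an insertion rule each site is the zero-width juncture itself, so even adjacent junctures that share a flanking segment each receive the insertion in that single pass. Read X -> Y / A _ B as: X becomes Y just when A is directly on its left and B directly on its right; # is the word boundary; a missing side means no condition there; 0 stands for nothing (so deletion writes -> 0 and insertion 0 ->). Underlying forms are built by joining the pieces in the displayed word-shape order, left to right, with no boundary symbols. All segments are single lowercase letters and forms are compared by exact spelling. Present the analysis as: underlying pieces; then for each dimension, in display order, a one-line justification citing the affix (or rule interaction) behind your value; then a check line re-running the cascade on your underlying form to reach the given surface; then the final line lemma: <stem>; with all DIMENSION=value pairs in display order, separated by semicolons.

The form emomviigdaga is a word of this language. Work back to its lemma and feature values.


underlying: em-omviik-da-ka
TOR=du - signalled by the affix -ka
NUM=pa - signalled by the affix -da
ASPECT=em - signalled by the affix em-
check: emomviikdaka -> emomviigdaka -> emomviigdaga
lemma: omviik; TOR=du; NUM=pa; ASPECT=em


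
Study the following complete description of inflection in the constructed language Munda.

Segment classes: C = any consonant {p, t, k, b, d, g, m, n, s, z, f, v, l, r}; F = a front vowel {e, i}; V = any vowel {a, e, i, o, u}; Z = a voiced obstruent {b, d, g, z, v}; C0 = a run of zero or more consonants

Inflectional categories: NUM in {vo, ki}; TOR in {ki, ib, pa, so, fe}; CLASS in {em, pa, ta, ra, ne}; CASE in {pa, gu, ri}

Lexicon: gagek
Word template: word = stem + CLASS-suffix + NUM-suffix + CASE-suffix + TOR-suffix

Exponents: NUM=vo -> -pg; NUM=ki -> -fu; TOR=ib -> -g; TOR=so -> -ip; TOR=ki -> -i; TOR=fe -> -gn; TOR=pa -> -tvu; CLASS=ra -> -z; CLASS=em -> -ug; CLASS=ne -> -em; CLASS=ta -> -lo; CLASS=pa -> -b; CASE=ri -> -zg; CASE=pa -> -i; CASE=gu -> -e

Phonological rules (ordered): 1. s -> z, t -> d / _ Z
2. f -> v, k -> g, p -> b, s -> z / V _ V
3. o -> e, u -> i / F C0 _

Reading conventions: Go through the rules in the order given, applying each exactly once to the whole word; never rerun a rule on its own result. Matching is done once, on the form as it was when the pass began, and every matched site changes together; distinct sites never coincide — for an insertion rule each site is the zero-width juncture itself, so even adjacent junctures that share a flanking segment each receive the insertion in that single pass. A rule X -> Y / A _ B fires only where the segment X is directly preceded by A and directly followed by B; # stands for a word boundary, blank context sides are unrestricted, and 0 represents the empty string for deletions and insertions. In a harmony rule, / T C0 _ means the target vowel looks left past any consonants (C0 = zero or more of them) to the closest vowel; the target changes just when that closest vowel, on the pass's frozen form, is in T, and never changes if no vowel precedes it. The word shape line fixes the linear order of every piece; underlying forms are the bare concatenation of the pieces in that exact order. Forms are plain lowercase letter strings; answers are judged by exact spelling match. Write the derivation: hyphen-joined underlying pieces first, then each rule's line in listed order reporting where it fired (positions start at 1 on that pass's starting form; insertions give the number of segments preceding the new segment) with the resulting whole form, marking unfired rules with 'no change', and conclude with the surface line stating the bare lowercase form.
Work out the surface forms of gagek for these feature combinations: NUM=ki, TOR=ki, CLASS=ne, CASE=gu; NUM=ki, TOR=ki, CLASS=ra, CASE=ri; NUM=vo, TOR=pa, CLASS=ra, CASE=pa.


cell NUM=ki, TOR=ki, CLASS=ne, CASE=gu:
underlying: gagek-em-fu-e-i
1. s -> z, t -> d / _ Z: no change
2. f -> v, k -> g, p -> b, s -> z / V _ V: fires at position(s) 5: gagegemfuei
3. o -> e, u -> i / F C0 _: fires at position(s) 9: gagegemfiei
surface: gagegemfiei

cell NUM=ki, TOR=ki, CLASS=ra, CASE=ri:
underlying: gagek-z-fu-zg-i
1. s -> z, t -> d / _ Z: no change
2. f -> v, k -> g, p -> b, s -> z / V _ V: no change
3. o -> e, u -> i / F C0 _: fires at position(s) 8: gagekzfizgi
surface: gagekzfizgi

cell NUM=vo, TOR=pa, CLASS=ra, CASE=pa:
underlying: gagek-z-pg-i-tvu
1. s -> z, t -> d / _ Z: fires at position(s) 10: gagekzpgidvu
2. f -> v, k -> g, p -> b, s -> z / V _ V: no change
3. o -> e, u -> i / F C0 _: fires at position(s) 12: gagekzpgidvi
surface: gagekzpgidvi


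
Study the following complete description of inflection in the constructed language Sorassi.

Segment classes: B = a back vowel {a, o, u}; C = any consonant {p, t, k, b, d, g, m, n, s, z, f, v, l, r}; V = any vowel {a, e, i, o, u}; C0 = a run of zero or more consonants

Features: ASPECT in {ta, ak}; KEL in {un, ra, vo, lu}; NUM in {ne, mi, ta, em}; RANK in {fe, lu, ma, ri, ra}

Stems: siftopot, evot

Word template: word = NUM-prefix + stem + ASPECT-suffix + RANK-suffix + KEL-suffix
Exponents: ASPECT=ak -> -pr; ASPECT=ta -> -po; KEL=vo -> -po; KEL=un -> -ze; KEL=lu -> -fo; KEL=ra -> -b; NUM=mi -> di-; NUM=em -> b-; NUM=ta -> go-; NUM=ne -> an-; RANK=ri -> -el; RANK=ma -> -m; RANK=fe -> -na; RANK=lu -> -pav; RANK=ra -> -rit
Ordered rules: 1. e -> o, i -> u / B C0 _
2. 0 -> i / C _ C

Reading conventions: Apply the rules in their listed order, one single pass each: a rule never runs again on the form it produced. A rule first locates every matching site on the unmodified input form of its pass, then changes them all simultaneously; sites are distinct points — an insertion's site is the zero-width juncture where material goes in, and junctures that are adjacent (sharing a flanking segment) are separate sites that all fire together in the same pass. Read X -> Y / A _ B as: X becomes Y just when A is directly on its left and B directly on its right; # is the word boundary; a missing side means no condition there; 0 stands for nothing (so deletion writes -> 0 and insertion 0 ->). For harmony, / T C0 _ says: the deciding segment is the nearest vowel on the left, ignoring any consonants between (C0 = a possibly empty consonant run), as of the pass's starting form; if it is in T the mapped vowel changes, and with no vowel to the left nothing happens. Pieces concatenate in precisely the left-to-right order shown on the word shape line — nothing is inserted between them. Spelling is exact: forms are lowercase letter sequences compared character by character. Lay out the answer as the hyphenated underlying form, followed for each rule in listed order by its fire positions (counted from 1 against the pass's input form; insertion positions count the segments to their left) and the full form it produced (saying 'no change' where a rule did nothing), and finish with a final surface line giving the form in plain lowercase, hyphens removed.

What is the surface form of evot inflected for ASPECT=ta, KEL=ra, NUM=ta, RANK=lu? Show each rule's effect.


underlying: go-evot-po-pav-b
1. e -> o, i -> u / B C0 _: fires at position(s) 3: goovotpopavb
2. 0 -> i / C _ C: inserts after position(s) 6, 11: goovotipopavib
surface: goovotipopavib


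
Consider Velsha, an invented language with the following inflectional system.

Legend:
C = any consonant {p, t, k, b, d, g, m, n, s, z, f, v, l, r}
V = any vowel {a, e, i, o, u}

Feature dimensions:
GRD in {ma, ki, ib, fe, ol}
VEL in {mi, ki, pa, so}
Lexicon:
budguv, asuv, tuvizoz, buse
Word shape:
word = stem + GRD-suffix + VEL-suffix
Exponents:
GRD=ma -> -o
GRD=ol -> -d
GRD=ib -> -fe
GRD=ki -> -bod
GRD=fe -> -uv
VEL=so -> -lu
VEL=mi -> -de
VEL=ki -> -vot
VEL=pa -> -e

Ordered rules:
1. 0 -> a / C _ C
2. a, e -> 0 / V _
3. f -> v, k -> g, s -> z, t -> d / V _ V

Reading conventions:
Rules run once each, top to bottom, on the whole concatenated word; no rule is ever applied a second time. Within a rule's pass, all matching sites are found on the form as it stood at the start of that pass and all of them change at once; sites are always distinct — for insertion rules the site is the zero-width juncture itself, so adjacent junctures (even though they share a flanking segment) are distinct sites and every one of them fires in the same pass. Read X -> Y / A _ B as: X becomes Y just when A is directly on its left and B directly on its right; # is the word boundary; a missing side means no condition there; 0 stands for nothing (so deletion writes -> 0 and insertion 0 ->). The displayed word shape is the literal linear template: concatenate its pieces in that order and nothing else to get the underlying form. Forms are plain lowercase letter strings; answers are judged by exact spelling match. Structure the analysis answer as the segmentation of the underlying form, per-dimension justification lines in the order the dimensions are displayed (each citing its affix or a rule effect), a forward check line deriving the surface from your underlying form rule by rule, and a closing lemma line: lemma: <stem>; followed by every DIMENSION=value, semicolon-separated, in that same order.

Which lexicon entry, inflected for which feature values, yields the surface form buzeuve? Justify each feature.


underlying: buse-uv-e
GRD=fe - signalled by the affix -uv
VEL=pa - signalled by the affix -e
check: buseuve -> buseuve -> buseuve -> buzeuve
lemma: buse; GRD=fe; VEL=pa


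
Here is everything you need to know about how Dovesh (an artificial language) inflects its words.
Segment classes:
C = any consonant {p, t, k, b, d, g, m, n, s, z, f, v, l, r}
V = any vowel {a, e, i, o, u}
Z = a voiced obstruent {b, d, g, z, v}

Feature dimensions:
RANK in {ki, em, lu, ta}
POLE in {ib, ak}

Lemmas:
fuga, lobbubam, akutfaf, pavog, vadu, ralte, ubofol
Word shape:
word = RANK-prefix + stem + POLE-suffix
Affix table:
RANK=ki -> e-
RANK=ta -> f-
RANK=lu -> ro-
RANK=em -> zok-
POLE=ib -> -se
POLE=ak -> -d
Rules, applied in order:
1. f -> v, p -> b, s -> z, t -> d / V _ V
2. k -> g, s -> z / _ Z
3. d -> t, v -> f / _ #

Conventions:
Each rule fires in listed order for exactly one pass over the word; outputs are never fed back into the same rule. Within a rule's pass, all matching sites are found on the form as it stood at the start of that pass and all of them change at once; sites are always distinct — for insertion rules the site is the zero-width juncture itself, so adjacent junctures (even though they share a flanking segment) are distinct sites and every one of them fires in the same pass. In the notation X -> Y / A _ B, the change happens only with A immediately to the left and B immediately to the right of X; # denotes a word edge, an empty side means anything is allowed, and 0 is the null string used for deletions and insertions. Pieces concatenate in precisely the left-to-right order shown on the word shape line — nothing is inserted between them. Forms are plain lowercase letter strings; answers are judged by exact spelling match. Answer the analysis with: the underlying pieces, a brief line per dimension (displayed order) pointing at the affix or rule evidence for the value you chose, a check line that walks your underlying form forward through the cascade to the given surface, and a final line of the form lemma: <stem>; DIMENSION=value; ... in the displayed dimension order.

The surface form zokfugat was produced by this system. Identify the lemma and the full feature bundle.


underlying: zok-fuga-d
RANK=em - signalled by the affix zok-
POLE=ak - signalled by the affix -d
check: zokfugad -> zokfugad -> zokfugad -> zokfugat
lemma: fuga; RANK=em; POLE=ak


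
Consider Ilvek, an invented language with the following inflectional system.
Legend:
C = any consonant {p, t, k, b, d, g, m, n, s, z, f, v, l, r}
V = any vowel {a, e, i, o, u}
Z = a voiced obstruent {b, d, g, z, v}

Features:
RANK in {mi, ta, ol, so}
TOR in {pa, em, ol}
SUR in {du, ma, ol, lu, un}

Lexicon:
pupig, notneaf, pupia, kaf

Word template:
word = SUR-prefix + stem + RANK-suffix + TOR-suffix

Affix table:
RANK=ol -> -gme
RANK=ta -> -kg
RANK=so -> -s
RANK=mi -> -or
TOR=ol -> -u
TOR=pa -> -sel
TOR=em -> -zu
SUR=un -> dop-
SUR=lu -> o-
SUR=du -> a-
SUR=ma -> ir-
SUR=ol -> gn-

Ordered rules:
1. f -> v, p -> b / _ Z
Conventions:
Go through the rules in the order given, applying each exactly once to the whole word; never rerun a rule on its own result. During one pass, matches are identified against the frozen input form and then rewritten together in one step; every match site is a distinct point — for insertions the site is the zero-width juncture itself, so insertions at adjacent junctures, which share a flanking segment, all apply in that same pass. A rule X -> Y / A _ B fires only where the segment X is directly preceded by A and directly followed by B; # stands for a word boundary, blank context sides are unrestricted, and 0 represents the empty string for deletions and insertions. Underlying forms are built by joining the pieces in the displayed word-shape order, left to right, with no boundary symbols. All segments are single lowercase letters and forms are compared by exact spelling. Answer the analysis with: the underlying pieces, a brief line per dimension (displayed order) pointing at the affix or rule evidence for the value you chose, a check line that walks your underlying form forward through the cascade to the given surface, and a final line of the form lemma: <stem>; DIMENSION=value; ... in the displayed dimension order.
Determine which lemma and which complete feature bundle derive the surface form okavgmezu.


underlying: o-kaf-gme-zu
RANK=ol - signalled by the affix -gme
TOR=em - signalled by the affix -zu
SUR=lu - signalled by the affix o-
check: okafgmezu -> okavgmezu
lemma: kaf; RANK=ol; TOR=em; SUR=lu


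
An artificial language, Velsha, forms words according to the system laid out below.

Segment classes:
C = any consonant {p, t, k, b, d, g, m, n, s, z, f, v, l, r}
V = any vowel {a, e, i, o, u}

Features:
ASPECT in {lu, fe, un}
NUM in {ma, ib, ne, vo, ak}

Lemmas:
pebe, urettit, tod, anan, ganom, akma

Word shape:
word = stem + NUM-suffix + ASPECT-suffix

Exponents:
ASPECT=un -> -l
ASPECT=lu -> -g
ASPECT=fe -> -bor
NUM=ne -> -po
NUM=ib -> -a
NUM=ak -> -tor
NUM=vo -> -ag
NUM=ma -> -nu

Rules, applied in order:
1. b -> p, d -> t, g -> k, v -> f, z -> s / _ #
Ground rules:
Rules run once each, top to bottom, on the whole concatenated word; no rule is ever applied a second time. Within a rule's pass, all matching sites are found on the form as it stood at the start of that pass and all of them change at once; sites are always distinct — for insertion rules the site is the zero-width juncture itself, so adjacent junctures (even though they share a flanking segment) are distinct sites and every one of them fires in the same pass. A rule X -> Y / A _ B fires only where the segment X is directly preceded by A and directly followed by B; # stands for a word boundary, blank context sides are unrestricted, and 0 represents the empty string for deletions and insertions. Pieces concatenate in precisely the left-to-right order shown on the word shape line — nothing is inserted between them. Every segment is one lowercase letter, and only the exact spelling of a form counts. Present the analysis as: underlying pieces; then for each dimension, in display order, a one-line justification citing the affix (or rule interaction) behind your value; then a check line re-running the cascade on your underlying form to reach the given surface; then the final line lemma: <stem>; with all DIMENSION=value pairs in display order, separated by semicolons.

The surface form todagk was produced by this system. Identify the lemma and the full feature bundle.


underlying: tod-ag-g
ASPECT=lu - signalled by the affix -g
NUM=vo - signalled by the affix -ag
check: todagg -> todagk
lemma: tod; ASPECT=lu; NUM=vo


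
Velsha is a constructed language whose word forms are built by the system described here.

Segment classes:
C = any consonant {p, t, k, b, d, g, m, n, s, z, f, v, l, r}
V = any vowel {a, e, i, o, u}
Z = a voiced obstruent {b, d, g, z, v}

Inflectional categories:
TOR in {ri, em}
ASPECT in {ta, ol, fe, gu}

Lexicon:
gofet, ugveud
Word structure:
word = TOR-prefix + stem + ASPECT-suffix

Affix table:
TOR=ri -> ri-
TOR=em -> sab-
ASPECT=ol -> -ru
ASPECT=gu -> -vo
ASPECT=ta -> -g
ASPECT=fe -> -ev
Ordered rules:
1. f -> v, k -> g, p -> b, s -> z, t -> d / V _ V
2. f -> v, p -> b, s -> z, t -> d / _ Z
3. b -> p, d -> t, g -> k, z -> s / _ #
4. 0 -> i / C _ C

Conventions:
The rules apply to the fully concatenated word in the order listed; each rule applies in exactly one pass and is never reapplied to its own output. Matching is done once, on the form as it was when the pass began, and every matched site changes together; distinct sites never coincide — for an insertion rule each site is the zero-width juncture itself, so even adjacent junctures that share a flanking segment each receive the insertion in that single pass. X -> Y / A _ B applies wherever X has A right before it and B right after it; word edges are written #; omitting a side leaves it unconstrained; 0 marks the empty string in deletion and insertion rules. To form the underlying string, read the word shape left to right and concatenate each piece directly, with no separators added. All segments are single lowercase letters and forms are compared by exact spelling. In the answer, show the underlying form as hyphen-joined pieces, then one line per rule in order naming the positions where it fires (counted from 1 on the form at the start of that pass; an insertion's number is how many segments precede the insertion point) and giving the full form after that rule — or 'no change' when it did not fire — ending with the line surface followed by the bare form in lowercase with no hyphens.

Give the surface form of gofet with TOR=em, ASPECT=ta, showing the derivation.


underlying: sab-gofet-g
1. f -> v, k -> g, p -> b, s -> z, t -> d / V _ V: fires at position(s) 6: sabgovetg
2. f -> v, p -> b, s -> z, t -> d / _ Z: fires at position(s) 8: sabgovedg
3. b -> p, d -> t, g -> k, z -> s / _ #: fires at position(s) 9: sabgovedk
4. 0 -> i / C _ C: inserts after position(s) 3, 8: sabigovedik
surface: sabigovedik


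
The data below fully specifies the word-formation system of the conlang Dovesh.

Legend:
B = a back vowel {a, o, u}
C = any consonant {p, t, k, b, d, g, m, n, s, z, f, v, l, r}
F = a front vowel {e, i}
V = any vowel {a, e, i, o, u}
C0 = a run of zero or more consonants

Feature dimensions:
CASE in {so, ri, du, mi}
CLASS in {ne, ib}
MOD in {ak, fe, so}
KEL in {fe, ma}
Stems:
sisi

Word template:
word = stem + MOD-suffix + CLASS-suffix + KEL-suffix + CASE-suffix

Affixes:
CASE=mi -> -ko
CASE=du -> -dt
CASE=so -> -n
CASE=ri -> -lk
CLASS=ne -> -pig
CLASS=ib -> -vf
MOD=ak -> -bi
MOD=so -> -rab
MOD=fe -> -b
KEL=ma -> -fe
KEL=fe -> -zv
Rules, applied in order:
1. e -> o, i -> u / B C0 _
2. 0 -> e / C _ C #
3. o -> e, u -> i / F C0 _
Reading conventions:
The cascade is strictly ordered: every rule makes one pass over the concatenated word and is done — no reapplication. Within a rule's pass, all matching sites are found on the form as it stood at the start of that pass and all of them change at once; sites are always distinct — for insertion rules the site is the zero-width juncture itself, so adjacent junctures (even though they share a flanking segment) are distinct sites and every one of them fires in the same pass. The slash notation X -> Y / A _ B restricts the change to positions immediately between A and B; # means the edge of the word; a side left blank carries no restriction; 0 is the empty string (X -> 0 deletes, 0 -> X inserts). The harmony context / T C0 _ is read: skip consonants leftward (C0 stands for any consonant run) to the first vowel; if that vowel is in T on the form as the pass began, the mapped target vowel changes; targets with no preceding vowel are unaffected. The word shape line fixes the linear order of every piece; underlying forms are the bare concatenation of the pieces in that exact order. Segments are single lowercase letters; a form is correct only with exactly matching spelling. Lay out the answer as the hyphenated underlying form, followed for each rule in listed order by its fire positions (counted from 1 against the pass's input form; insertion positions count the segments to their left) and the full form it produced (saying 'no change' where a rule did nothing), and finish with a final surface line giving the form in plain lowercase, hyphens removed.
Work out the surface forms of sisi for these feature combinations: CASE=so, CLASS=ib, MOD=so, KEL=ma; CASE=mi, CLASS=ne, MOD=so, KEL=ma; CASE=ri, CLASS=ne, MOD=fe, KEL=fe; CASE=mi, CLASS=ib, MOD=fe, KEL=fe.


cell CASE=so, CLASS=ib, MOD=so, KEL=ma:
underlying: sisi-rab-vf-fe-n
1. e -> o, i -> u / B C0 _: fires at position(s) 11: sisirabvffon
2. 0 -> e / C _ C #: no change
3. o -> e, u -> i / F C0 _: no change
surface: sisirabvffon

cell CASE=mi, CLASS=ne, MOD=so, KEL=ma:
underlying: sisi-rab-pig-fe-ko
1. e -> o, i -> u / B C0 _: fires at position(s) 9: sisirabpugfeko
2. 0 -> e / C _ C #: no change
3. o -> e, u -> i / F C0 _: fires at position(s) 14: sisirabpugfeke
surface: sisirabpugfeke

cell CASE=ri, CLASS=ne, MOD=fe, KEL=fe:
underlying: sisi-b-pig-zv-lk
1. e -> o, i -> u / B C0 _: no change
2. 0 -> e / C _ C #: inserts after position(s) 11: sisibpigzvlek
3. o -> e, u -> i / F C0 _: no change
surface: sisibpigzvlek

cell CASE=mi, CLASS=ib, MOD=fe, KEL=fe:
underlying: sisi-b-vf-zv-ko
1. e -> o, i -> u / B C0 _: no change
2. 0 -> e / C _ C #: no change
3. o -> e, u -> i / F C0 _: fires at position(s) 11: sisibvfzvke
surface: sisibvfzvke


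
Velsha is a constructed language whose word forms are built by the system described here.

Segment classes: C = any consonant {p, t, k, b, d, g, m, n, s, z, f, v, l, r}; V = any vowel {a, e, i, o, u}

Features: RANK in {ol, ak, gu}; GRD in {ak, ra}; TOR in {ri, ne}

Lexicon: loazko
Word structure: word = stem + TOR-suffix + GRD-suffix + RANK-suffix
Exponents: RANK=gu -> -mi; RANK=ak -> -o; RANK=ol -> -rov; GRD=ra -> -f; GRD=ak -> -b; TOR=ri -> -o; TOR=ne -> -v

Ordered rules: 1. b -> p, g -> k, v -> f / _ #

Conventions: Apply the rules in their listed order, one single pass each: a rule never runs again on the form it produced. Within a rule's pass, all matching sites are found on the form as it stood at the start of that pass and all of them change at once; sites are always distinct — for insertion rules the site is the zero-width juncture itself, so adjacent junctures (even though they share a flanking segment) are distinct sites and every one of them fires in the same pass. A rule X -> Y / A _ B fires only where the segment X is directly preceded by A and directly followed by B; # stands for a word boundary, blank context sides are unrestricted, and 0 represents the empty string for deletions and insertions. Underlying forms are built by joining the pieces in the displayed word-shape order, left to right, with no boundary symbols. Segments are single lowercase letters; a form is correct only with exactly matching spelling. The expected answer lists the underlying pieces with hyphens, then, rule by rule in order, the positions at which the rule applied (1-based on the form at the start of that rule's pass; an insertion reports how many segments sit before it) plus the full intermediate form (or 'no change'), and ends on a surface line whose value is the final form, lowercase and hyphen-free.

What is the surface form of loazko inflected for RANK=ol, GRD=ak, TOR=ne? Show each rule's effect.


underlying: loazko-v-b-rov
1. b -> p, g -> k, v -> f / _ #: fires at position(s) 11: loazkovbrof
surface: loazkovbrof


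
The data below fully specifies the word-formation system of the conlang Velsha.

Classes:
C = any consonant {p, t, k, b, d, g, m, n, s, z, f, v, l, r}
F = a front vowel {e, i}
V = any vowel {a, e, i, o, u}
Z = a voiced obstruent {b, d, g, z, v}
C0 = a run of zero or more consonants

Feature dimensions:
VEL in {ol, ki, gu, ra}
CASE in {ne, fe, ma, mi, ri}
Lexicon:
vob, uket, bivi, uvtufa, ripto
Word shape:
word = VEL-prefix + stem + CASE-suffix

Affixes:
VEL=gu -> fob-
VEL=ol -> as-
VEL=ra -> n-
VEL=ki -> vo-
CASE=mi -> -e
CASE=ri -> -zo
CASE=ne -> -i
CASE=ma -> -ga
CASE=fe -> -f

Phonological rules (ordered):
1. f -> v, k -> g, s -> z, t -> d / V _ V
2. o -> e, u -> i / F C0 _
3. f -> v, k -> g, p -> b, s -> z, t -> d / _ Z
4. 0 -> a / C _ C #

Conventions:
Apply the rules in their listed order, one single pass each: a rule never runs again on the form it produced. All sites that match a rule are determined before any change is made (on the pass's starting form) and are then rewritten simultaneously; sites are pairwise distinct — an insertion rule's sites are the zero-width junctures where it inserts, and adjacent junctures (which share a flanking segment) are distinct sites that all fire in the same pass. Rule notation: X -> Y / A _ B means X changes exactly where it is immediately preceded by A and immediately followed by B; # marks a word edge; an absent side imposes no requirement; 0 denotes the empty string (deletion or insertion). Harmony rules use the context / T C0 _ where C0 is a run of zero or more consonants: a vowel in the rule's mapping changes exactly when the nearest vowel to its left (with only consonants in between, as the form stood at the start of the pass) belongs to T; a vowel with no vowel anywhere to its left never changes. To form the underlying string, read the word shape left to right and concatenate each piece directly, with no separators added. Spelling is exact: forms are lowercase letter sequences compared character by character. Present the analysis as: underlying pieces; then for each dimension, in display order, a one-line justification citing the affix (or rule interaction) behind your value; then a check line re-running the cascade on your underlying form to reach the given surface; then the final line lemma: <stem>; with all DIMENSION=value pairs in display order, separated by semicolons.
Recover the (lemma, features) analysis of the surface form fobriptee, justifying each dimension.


underlying: fob-ripto-e
VEL=gu - signalled by the affix fob-
CASE=mi - signalled by the affix -e
check: fobriptoe -> fobriptoe -> fobriptee -> fobriptee -> fobriptee
lemma: ripto; VEL=gu; CASE=mi


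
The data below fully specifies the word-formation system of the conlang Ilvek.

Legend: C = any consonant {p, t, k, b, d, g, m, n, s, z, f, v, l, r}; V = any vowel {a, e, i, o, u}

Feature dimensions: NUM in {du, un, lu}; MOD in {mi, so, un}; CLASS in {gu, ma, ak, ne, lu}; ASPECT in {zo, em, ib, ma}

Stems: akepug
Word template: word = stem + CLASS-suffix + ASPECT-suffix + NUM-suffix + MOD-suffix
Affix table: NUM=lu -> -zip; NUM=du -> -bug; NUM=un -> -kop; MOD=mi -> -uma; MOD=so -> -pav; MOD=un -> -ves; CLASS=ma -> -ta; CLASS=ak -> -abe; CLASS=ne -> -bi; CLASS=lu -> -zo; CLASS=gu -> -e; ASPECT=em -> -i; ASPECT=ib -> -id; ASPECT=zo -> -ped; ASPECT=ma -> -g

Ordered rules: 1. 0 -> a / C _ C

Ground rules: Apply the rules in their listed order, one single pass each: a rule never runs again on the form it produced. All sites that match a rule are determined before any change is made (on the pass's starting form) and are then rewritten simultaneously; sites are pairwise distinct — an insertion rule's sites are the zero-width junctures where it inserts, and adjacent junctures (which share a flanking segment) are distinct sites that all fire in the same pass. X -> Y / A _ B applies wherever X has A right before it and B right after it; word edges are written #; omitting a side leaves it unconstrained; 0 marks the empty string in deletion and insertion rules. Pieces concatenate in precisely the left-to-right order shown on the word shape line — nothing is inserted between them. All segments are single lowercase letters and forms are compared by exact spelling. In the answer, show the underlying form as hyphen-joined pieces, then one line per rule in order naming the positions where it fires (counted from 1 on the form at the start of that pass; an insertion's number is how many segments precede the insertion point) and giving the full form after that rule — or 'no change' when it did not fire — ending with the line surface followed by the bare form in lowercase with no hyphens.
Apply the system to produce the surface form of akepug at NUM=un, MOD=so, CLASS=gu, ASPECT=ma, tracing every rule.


underlying: akepug-e-g-kop-pav
1. 0 -> a / C _ C: inserts after position(s) 8, 11: akepugegakopapav
surface: akepugegakopapav


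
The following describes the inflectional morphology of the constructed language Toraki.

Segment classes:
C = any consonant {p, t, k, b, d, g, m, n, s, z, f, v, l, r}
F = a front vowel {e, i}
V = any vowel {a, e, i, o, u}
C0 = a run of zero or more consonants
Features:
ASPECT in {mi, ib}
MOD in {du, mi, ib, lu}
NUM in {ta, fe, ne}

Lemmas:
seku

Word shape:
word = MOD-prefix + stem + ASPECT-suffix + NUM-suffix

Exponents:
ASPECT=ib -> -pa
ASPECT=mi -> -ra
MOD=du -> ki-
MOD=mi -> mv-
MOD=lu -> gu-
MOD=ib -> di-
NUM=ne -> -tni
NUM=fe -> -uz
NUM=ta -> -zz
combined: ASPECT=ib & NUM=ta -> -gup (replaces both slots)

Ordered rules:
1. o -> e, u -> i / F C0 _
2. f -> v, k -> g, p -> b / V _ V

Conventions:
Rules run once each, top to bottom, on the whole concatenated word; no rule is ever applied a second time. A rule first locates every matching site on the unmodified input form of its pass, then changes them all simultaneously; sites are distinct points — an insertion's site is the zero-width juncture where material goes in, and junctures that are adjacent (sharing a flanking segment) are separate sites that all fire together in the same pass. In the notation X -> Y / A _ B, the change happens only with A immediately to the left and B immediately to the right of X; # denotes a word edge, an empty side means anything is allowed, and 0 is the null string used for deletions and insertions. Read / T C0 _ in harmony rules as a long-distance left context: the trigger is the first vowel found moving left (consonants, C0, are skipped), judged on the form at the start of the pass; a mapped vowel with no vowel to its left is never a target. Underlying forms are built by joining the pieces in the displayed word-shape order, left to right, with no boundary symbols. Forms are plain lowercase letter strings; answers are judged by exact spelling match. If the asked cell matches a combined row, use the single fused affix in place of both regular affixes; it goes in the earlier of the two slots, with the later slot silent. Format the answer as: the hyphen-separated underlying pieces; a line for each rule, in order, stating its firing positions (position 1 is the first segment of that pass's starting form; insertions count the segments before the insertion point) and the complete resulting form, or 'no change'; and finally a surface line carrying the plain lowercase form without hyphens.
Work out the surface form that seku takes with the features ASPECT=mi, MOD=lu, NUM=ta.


underlying: gu-seku-ra-zz
1. o -> e, u -> i / F C0 _: fires at position(s) 6: gusekirazz
2. f -> v, k -> g, p -> b / V _ V: fires at position(s) 5: gusegirazz
surface: gusegirazz


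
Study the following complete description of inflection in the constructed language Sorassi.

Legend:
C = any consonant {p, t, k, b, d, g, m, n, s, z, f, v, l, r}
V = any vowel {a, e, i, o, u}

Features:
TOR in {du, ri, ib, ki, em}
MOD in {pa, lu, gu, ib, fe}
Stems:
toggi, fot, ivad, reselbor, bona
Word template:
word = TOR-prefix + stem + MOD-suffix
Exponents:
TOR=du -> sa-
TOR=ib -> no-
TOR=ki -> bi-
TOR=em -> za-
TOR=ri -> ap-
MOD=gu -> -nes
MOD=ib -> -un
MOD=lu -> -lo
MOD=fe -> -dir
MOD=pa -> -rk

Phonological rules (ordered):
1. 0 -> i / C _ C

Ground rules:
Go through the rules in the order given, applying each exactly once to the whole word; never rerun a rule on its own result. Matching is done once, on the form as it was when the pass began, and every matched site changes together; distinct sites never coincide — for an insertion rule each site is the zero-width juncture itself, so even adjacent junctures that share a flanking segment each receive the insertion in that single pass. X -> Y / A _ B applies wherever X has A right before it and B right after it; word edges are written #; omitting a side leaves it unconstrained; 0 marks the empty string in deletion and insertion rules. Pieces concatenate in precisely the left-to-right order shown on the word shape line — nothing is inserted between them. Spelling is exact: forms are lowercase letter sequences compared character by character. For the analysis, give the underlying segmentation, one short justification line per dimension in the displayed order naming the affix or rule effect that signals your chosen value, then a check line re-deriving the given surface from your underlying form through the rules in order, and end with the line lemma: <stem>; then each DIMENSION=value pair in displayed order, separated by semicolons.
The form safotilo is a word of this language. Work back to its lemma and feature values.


underlying: sa-fot-lo
TOR=du - signalled by the affix sa-
MOD=lu - signalled by the affix -lo
check: safotlo -> safotilo
lemma: fot; TOR=du; MOD=lu


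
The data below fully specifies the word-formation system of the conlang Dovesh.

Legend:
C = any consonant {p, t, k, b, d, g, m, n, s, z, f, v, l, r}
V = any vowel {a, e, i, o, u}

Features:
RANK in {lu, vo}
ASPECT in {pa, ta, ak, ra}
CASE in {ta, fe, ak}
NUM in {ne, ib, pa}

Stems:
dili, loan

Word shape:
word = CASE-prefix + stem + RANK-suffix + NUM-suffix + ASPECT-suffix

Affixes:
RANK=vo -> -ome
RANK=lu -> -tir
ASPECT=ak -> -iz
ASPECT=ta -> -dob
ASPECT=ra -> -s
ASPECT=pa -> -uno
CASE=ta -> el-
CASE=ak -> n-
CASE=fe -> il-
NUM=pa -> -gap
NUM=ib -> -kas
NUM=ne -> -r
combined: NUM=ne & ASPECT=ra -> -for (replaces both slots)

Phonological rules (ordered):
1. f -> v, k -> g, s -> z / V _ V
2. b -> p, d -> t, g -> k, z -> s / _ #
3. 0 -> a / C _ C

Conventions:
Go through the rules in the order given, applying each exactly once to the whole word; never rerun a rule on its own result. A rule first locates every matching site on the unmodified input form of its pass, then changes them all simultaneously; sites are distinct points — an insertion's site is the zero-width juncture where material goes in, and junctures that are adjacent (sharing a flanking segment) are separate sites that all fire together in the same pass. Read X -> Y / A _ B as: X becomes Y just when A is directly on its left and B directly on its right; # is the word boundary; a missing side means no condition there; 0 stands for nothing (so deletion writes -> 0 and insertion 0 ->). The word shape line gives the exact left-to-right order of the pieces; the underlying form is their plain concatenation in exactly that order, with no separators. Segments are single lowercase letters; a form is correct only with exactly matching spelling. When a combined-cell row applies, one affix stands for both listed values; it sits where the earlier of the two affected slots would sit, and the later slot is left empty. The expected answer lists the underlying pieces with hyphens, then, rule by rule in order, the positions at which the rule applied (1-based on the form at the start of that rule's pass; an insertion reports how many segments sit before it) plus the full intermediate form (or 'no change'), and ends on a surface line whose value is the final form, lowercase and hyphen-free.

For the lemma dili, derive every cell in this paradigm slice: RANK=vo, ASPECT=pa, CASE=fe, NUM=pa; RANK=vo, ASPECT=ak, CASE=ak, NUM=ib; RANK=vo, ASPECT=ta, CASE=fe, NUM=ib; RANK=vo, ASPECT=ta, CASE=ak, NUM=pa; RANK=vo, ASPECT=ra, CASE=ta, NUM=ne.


cell RANK=vo, ASPECT=pa, CASE=fe, NUM=pa:
underlying: il-dili-ome-gap-uno
1. f -> v, k -> g, s -> z / V _ V: no change
2. b -> p, d -> t, g -> k, z -> s / _ #: no change
3. 0 -> a / C _ C: inserts after position(s) 2: iladiliomegapuno
surface: iladiliomegapuno

cell RANK=vo, ASPECT=ak, CASE=ak, NUM=ib:
underlying: n-dili-ome-kas-iz
1. f -> v, k -> g, s -> z / V _ V: fires at position(s) 9, 11: ndiliomegaziz
2. b -> p, d -> t, g -> k, z -> s / _ #: fires at position(s) 13: ndiliomegazis
3. 0 -> a / C _ C: inserts after position(s) 1: nadiliomegazis
surface: nadiliomegazis

cell RANK=vo, ASPECT=ta, CASE=fe, NUM=ib:
underlying: il-dili-ome-kas-dob
1. f -> v, k -> g, s -> z / V _ V: fires at position(s) 10: ildiliomegasdob
2. b -> p, d -> t, g -> k, z -> s / _ #: fires at position(s) 15: ildiliomegasdop
3. 0 -> a / C _ C: inserts after position(s) 2, 12: iladiliomegasadop
surface: iladiliomegasadop

cell RANK=vo, ASPECT=ta, CASE=ak, NUM=pa:
underlying: n-dili-ome-gap-dob
1. f -> v, k -> g, s -> z / V _ V: no change
2. b -> p, d -> t, g -> k, z -> s / _ #: fires at position(s) 14: ndiliomegapdop
3. 0 -> a / C _ C: inserts after position(s) 1, 11: nadiliomegapadop
surface: nadiliomegapadop

cell RANK=vo, ASPECT=ra, CASE=ta, NUM=ne:
underlying: el-dili-ome-for
1. f -> v, k -> g, s -> z / V _ V: fires at position(s) 10: eldiliomevor
2. b -> p, d -> t, g -> k, z -> s / _ #: no change
3. 0 -> a / C _ C: inserts after position(s) 2: eladiliomevor
surface: eladiliomevor
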